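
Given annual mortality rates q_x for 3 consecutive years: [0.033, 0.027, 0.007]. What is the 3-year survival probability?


p_k = 1 - q_k for each year
Survival = product of (1 - q_k)
= 0.967 * 0.973 * 0.993
= 0.9343


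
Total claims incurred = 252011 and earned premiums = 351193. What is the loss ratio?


Loss ratio = claims / premiums
= 252011 / 351193
= 0.7176


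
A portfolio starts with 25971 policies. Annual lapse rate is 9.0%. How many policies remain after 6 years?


remaining = initial * (1 - lapse)^years
= 25971 * (1 - 0.09)^6
= 25971 * 0.567869
= 14748.1323


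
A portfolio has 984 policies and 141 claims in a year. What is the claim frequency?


frequency = claims / policies
= 141 / 984
= 0.1433


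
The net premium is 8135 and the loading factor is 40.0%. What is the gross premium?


Gross = net * (1 + loading)
= 8135 * (1 + 0.4)
= 8135 * 1.4
= 11389.0


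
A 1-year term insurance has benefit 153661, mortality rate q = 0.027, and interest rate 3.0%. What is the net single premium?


NSP = benefit * q * v
v = 1/(1+i) = 0.970874
NSP = 153661 * 0.027 * 0.970874
= 4028.0068


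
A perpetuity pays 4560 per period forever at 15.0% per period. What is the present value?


PV = PMT / i
= 4560 / 0.15
= 30400.0


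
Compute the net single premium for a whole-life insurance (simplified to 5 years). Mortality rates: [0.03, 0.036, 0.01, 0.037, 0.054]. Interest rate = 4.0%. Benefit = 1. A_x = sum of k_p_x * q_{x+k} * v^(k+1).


v = 0.961538
Year 0: k_p_x=1.0, q=0.03, term=0.028846
Year 1: k_p_x=0.97, q=0.036, term=0.032286
Year 2: k_p_x=0.93508, q=0.01, term=0.008313
Year 3: k_p_x=0.925729, q=0.037, term=0.029279
Year 4: k_p_x=0.891477, q=0.054, term=0.039567
A_x = 0.1383


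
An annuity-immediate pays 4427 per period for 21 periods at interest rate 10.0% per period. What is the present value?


PV = PMT * (1 - (1+i)^(-n)) / i
= 4427 * (1 - (1+0.1)^(-21)) / 0.1
= 4427 * (1 - 0.135131) / 0.1
= 4427 * 8.648694
= 38287.7696


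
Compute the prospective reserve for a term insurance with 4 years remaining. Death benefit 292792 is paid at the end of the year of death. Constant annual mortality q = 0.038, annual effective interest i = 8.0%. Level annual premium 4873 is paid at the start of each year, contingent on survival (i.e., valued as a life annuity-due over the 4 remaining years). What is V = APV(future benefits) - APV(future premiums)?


v = 1/(1+i) = 0.925926
APV(future benefits) per unit = sum_{k=0}^{3} k_p_x * q * v^(k+1) = 0.119309
APV(future benefits) = 292792 * 0.119309 = 34932.7529
Life annuity-due factor ä_{x:4} = sum_{k=0}^{3} k_p_x * v^k = 3.39089
APV(future premiums) = 4873 * 3.39089 = 16523.8094
V = 34932.7529 - 16523.8094
= 18408.9436


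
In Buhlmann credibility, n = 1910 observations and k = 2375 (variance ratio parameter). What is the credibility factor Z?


Z = n / (n + k)
= 1910 / (1910 + 2375)
= 1910 / 4285
= 0.4457


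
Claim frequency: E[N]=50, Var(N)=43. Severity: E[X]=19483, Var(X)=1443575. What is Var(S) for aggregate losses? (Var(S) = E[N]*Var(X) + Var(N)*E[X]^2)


Var(S) = E[N]*Var(X) + Var(N)*E[X]^2
= 50*1443575 + 43*19483^2
= 72178750 + 16322253427
= 1.6394e+10


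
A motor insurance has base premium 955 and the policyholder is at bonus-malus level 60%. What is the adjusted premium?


adjusted = base * BM_level / 100
= 955 * 60 / 100
= 955 * 0.6
= 573.0


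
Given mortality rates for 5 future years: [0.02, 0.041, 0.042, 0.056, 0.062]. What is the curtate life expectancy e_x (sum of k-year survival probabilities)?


e_x = sum_{k=1}^{n} k_p_x
k_p_x values:
  1_p_x = 0.98
  2_p_x = 0.93982
  3_p_x = 0.900348
  4_p_x = 0.849928
  5_p_x = 0.797233
e_x = 4.4673


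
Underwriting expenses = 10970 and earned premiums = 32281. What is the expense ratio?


Expense ratio = expenses / premiums
= 10970 / 32281
= 0.3398


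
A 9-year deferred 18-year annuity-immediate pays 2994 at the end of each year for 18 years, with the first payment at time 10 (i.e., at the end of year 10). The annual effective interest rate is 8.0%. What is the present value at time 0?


PV at time 9 of the 18-year annuity-immediate:
a_n = 2994 * (1-(1+0.08)^(-18))/0.08 = 28059.4301
Discount back 9 years to time 0:
PV = 28059.4301 * (1+0.08)^(-9)
= 28059.4301 * 0.500249
= 14036.7009


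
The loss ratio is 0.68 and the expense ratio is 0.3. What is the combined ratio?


Combined ratio = loss ratio + expense ratio
= 0.68 + 0.3
= 0.98


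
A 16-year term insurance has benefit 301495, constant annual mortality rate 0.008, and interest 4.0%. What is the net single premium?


NSP = benefit * sum_{k=0}^{n-1} k_p_x * q * v^(k+1)
With constant q=0.008, v=0.961538
Sum = 0.088413
NSP = 301495 * 0.088413
= 26656.2198


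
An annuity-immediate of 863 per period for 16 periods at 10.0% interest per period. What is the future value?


FV = PMT * ((1+i)^n - 1) / i
= 863 * ((1.1)^16 - 1) / 0.1
= 863 * (4.594973 - 1) / 0.1
= 31024.6169


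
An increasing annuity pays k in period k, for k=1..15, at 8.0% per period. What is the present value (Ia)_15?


(Ia)_n = sum_{k=1}^{n} k * v^k, v = 1/(1+i)
v = 0.925926
Sum computed term by term:
(Ia)_15 = 56.4451


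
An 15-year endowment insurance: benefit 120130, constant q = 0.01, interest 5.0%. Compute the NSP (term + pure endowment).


Term component = 11738.6476
Pure endowment = 15_p_x * v^15 * benefit = 0.860058 * 0.481017 * 120130 = 49698.1142
NSP = 61436.7619


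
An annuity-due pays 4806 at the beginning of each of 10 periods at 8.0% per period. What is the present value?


PV_due = PMT * (1-(1+i)^(-n))/i * (1+i)
PV_immediate = 32248.6512
PV_due = 32248.6512 * 1.08
= 34828.5433


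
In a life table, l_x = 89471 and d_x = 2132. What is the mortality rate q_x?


q_x = d_x / l_x
= 2132 / 89471
= 0.0238


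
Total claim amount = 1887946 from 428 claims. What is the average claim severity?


severity = total / number
= 1887946 / 428
= 4411.0888


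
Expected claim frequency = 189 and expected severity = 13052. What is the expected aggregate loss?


E[S] = E[N] * E[X]
= 189 * 13052
= 2.4668e+06


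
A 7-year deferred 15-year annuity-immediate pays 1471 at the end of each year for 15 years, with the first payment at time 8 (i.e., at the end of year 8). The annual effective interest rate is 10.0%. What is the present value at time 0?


PV at time 7 of the 15-year annuity-immediate:
a_n = 1471 * (1-(1+0.1)^(-15))/0.1 = 11188.543
Discount back 7 years to time 0:
PV = 11188.543 * (1+0.1)^(-7)
= 11188.543 * 0.513158
= 5741.4916


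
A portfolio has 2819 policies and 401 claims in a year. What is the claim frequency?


frequency = claims / policies
= 401 / 2819
= 0.1422


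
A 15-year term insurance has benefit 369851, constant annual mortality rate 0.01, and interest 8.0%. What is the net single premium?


NSP = benefit * sum_{k=0}^{n-1} k_p_x * q * v^(k+1)
With constant q=0.01, v=0.925926
Sum = 0.080986
NSP = 369851 * 0.080986
= 29952.7423


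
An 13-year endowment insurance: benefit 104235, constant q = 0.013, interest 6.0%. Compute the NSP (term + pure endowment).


Term component = 11220.9649
Pure endowment = 13_p_x * v^13 * benefit = 0.843574 * 0.468839 * 104235 = 41224.9661
NSP = 52445.931


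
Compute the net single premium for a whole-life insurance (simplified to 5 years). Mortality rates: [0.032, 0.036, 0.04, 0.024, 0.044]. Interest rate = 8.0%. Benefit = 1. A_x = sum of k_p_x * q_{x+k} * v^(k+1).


v = 0.925926
Year 0: k_p_x=1.0, q=0.032, term=0.02963
Year 1: k_p_x=0.968, q=0.036, term=0.029877
Year 2: k_p_x=0.933152, q=0.04, term=0.029631
Year 3: k_p_x=0.895826, q=0.024, term=0.015803
Year 4: k_p_x=0.874326, q=0.044, term=0.026182
A_x = 0.1311


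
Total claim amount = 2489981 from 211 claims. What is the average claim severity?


severity = total / number
= 2489981 / 211
= 11800.8578


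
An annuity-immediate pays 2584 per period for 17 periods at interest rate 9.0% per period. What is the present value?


PV = PMT * (1 - (1+i)^(-n)) / i
= 2584 * (1 - (1+0.09)^(-17)) / 0.09
= 2584 * (1 - 0.231073) / 0.09
= 2584 * 8.543631
= 22076.7435


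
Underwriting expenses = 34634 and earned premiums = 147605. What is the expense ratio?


Expense ratio = expenses / premiums
= 34634 / 147605
= 0.2346


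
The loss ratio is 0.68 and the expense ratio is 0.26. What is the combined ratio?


Combined ratio = loss ratio + expense ratio
= 0.68 + 0.26
= 0.94


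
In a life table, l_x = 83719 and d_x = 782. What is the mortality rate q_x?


q_x = d_x / l_x
= 782 / 83719
= 0.0093


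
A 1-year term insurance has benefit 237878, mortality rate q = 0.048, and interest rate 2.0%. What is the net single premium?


NSP = benefit * q * v
v = 1/(1+i) = 0.980392
NSP = 237878 * 0.048 * 0.980392
= 11194.2588


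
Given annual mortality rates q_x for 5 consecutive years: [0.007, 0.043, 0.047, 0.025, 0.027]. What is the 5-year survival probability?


p_k = 1 - q_k for each year
Survival = product of (1 - q_k)
= 0.993 * 0.957 * 0.953 * 0.975 * 0.973
= 0.8592


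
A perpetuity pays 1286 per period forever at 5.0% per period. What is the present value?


PV = PMT / i
= 1286 / 0.05
= 25720.0


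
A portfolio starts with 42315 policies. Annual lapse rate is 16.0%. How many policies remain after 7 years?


remaining = initial * (1 - lapse)^years
= 42315 * (1 - 0.16)^7
= 42315 * 0.29509
= 12486.748


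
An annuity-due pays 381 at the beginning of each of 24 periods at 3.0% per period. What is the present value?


PV_due = PMT * (1-(1+i)^(-n))/i * (1+i)
PV_immediate = 6452.4415
PV_due = 6452.4415 * 1.03
= 6646.0148


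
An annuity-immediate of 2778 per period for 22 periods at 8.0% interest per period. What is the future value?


FV = PMT * ((1+i)^n - 1) / i
= 2778 * ((1.08)^22 - 1) / 0.08
= 2778 * (5.43654 - 1) / 0.08
= 154058.8658


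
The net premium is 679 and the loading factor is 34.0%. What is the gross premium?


Gross = net * (1 + loading)
= 679 * (1 + 0.34)
= 679 * 1.34
= 909.86


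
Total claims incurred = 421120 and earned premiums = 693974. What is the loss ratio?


Loss ratio = claims / premiums
= 421120 / 693974
= 0.6068


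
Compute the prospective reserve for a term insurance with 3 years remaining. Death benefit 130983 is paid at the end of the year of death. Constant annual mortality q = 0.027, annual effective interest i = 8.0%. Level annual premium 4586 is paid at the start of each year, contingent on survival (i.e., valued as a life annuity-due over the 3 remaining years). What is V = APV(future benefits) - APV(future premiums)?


v = 1/(1+i) = 0.925926
APV(future benefits) per unit = sum_{k=0}^{2} k_p_x * q * v^(k+1) = 0.067815
APV(future benefits) = 130983 * 0.067815 = 8882.5907
Life annuity-due factor ä_{x:3} = sum_{k=0}^{2} k_p_x * v^k = 2.712593
APV(future premiums) = 4586 * 2.712593 = 12439.9536
V = 8882.5907 - 12439.9536
= -3557.3629


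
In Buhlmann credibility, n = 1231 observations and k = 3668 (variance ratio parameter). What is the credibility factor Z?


Z = n / (n + k)
= 1231 / (1231 + 3668)
= 1231 / 4899
= 0.2513


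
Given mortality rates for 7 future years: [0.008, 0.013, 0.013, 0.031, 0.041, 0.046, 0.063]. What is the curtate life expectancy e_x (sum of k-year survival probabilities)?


e_x = sum_{k=1}^{n} k_p_x
k_p_x values:
  1_p_x = 0.992
  2_p_x = 0.979104
  3_p_x = 0.966376
  4_p_x = 0.936418
  5_p_x = 0.898025
  6_p_x = 0.856716
  7_p_x = 0.802743
e_x = 6.4314


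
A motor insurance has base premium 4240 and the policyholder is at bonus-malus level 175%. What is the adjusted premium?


adjusted = base * BM_level / 100
= 4240 * 175 / 100
= 4240 * 1.75
= 7420.0


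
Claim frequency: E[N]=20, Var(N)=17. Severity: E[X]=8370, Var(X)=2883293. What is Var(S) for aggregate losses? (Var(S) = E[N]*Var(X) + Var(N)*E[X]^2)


Var(S) = E[N]*Var(X) + Var(N)*E[X]^2
= 20*2883293 + 17*8370^2
= 57665860 + 1190967300
= 1.2486e+09


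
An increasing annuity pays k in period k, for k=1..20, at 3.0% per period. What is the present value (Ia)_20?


(Ia)_n = sum_{k=1}^{n} k * v^k, v = 1/(1+i)
v = 0.970874
Sum computed term by term:
(Ia)_20 = 141.6761


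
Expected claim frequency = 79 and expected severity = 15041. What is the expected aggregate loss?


E[S] = E[N] * E[X]
= 79 * 15041
= 1.1882e+06


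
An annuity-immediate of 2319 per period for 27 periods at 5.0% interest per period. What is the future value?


FV = PMT * ((1+i)^n - 1) / i
= 2319 * ((1.05)^27 - 1) / 0.05
= 2319 * (3.733456 - 1) / 0.05
= 126777.7042


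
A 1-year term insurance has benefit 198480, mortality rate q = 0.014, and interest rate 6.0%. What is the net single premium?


NSP = benefit * q * v
v = 1/(1+i) = 0.943396
NSP = 198480 * 0.014 * 0.943396
= 2621.434


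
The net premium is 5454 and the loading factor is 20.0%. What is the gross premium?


Gross = net * (1 + loading)
= 5454 * (1 + 0.2)
= 5454 * 1.2
= 6544.8


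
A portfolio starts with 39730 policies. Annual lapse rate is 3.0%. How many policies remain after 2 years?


remaining = initial * (1 - lapse)^years
= 39730 * (1 - 0.03)^2
= 39730 * 0.9409
= 37381.957


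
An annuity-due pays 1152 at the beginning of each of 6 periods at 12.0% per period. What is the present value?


PV_due = PMT * (1-(1+i)^(-n))/i * (1+i)
PV_immediate = 4736.3412
PV_due = 4736.3412 * 1.12
= 5304.7022


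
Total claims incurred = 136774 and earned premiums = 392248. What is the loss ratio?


Loss ratio = claims / premiums
= 136774 / 392248
= 0.3487


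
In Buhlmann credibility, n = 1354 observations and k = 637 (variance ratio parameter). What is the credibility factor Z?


Z = n / (n + k)
= 1354 / (1354 + 637)
= 1354 / 1991
= 0.6801


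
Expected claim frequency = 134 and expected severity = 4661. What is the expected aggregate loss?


E[S] = E[N] * E[X]
= 134 * 4661
= 624574


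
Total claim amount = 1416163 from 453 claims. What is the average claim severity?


severity = total / number
= 1416163 / 453
= 3126.1876


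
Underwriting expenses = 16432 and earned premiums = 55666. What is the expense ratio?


Expense ratio = expenses / premiums
= 16432 / 55666
= 0.2952


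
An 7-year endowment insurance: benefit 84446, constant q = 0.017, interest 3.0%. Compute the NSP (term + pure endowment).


Term component = 8517.8636
Pure endowment = 7_p_x * v^7 * benefit = 0.8869 * 0.813092 * 84446 = 60896.6125
NSP = 69414.4761


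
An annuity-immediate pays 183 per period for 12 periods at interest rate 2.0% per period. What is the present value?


PV = PMT * (1 - (1+i)^(-n)) / i
= 183 * (1 - (1+0.02)^(-12)) / 0.02
= 183 * (1 - 0.788493) / 0.02
= 183 * 10.575341
= 1935.2874


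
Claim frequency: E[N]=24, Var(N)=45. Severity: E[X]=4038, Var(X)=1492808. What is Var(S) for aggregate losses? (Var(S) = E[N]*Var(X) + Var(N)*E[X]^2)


Var(S) = E[N]*Var(X) + Var(N)*E[X]^2
= 24*1492808 + 45*4038^2
= 35827392 + 733744980
= 7.6957e+08


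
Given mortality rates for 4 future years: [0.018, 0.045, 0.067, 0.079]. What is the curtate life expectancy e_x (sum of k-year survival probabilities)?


e_x = sum_{k=1}^{n} k_p_x
k_p_x values:
  1_p_x = 0.982
  2_p_x = 0.93781
  3_p_x = 0.874977
  4_p_x = 0.805854
e_x = 3.6006


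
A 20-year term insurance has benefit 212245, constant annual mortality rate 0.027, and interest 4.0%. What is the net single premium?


NSP = benefit * sum_{k=0}^{n-1} k_p_x * q * v^(k+1)
With constant q=0.027, v=0.961538
Sum = 0.2966
NSP = 212245 * 0.2966
= 62951.9565


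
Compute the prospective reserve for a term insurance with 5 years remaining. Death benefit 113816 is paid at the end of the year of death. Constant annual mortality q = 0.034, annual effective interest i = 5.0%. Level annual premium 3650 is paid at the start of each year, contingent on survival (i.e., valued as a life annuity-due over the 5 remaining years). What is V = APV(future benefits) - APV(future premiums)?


v = 1/(1+i) = 0.952381
APV(future benefits) per unit = sum_{k=0}^{4} k_p_x * q * v^(k+1) = 0.137991
APV(future benefits) = 113816 * 0.137991 = 15705.5623
Life annuity-due factor ä_{x:5} = sum_{k=0}^{4} k_p_x * v^k = 4.261481
APV(future premiums) = 3650 * 4.261481 = 15554.4055
V = 15705.5623 - 15554.4055
= 151.1568


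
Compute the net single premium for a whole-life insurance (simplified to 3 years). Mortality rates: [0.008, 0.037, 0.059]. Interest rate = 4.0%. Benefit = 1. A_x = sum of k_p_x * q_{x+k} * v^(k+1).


v = 0.961538
Year 0: k_p_x=1.0, q=0.008, term=0.007692
Year 1: k_p_x=0.992, q=0.037, term=0.033935
Year 2: k_p_x=0.955296, q=0.059, term=0.050106
A_x = 0.0917


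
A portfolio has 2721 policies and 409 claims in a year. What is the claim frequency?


frequency = claims / policies
= 409 / 2721
= 0.1503


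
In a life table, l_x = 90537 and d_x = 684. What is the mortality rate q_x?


q_x = d_x / l_x
= 684 / 90537
= 0.0076


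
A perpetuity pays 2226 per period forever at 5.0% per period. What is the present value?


PV = PMT / i
= 2226 / 0.05
= 44520.0


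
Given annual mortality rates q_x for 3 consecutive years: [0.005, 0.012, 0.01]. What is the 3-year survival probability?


p_k = 1 - q_k for each year
Survival = product of (1 - q_k)
= 0.995 * 0.988 * 0.99
= 0.9732


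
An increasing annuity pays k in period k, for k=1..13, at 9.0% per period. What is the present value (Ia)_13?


(Ia)_n = sum_{k=1}^{n} k * v^k, v = 1/(1+i)
v = 0.917431
Sum computed term by term:
(Ia)_13 = 43.56


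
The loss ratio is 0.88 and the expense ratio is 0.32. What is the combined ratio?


Combined ratio = loss ratio + expense ratio
= 0.88 + 0.32
= 1.2


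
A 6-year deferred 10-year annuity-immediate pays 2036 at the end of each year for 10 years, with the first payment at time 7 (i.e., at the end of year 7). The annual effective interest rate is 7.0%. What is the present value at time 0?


PV at time 6 of the 10-year annuity-immediate:
a_n = 2036 * (1-(1+0.07)^(-10))/0.07 = 14300.012
Discount back 6 years to time 0:
PV = 14300.012 * (1+0.07)^(-6)
= 14300.012 * 0.666342
= 9528.7018


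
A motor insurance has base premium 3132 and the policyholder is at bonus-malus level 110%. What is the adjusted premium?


adjusted = base * BM_level / 100
= 3132 * 110 / 100
= 3132 * 1.1
= 3445.2


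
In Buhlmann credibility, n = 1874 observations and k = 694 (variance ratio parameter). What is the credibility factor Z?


Z = n / (n + k)
= 1874 / (1874 + 694)
= 1874 / 2568
= 0.7298


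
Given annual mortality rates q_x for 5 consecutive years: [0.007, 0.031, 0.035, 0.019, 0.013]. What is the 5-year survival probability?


p_k = 1 - q_k for each year
Survival = product of (1 - q_k)
= 0.993 * 0.969 * 0.965 * 0.981 * 0.987
= 0.8991


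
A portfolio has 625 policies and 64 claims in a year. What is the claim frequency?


frequency = claims / policies
= 64 / 625
= 0.1024


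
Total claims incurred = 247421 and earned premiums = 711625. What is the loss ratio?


Loss ratio = claims / premiums
= 247421 / 711625
= 0.3477


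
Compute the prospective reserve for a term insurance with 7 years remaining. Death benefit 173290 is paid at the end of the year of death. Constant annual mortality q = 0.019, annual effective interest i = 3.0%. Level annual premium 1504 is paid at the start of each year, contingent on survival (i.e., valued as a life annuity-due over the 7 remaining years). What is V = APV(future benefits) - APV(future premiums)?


v = 1/(1+i) = 0.970874
APV(future benefits) per unit = sum_{k=0}^{6} k_p_x * q * v^(k+1) = 0.112091
APV(future benefits) = 173290 * 0.112091 = 19424.273
Life annuity-due factor ä_{x:7} = sum_{k=0}^{6} k_p_x * v^k = 6.076519
APV(future premiums) = 1504 * 6.076519 = 9139.0853
V = 19424.273 - 9139.0853
= 10285.1877


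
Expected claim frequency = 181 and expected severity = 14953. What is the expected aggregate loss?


E[S] = E[N] * E[X]
= 181 * 14953
= 2.7065e+06


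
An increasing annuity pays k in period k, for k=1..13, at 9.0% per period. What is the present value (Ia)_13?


(Ia)_n = sum_{k=1}^{n} k * v^k, v = 1/(1+i)
v = 0.917431
Sum computed term by term:
(Ia)_13 = 43.56


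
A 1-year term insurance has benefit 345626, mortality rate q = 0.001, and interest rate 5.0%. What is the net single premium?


NSP = benefit * q * v
v = 1/(1+i) = 0.952381
NSP = 345626 * 0.001 * 0.952381
= 329.1676


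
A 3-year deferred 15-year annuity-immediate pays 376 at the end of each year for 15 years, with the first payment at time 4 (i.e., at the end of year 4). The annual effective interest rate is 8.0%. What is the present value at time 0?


PV at time 3 of the 15-year annuity-immediate:
a_n = 376 * (1-(1+0.08)^(-15))/0.08 = 3218.364
Discount back 3 years to time 0:
PV = 3218.364 * (1+0.08)^(-3)
= 3218.364 * 0.793832
= 2554.8411


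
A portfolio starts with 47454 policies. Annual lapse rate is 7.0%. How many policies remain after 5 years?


remaining = initial * (1 - lapse)^years
= 47454 * (1 - 0.07)^5
= 47454 * 0.695688
= 33013.1959


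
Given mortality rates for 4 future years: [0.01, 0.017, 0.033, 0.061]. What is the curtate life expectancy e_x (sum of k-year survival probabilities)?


e_x = sum_{k=1}^{n} k_p_x
k_p_x values:
  1_p_x = 0.99
  2_p_x = 0.97317
  3_p_x = 0.941055
  4_p_x = 0.883651
e_x = 3.7879


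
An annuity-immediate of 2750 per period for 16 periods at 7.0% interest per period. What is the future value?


FV = PMT * ((1+i)^n - 1) / i
= 2750 * ((1.07)^16 - 1) / 0.07
= 2750 * (2.952164 - 1) / 0.07
= 76692.1473


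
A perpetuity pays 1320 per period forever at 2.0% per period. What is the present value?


PV = PMT / i
= 1320 / 0.02
= 66000.0


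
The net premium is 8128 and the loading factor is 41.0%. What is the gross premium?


Gross = net * (1 + loading)
= 8128 * (1 + 0.41)
= 8128 * 1.41
= 11460.48


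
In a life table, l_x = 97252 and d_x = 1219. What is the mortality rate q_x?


q_x = d_x / l_x
= 1219 / 97252
= 0.0125


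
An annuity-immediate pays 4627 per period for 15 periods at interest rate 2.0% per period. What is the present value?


PV = PMT * (1 - (1+i)^(-n)) / i
= 4627 * (1 - (1+0.02)^(-15)) / 0.02
= 4627 * (1 - 0.743015) / 0.02
= 4627 * 12.849264
= 59453.5422


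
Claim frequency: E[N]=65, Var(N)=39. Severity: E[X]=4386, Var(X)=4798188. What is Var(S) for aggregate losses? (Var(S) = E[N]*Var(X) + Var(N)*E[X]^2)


Var(S) = E[N]*Var(X) + Var(N)*E[X]^2
= 65*4798188 + 39*4386^2
= 311882220 + 750242844
= 1.0621e+09


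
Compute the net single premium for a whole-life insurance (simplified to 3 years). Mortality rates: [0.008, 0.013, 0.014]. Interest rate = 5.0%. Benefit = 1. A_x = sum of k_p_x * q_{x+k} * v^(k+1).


v = 0.952381
Year 0: k_p_x=1.0, q=0.008, term=0.007619
Year 1: k_p_x=0.992, q=0.013, term=0.011697
Year 2: k_p_x=0.979104, q=0.014, term=0.011841
A_x = 0.0312


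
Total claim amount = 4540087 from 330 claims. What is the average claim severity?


severity = total / number
= 4540087 / 330
= 13757.8394


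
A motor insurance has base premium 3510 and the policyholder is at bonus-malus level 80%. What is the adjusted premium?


adjusted = base * BM_level / 100
= 3510 * 80 / 100
= 3510 * 0.8
= 2808.0


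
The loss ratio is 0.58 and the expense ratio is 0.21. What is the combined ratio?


Combined ratio = loss ratio + expense ratio
= 0.58 + 0.21
= 0.79


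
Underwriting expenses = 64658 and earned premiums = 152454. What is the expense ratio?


Expense ratio = expenses / premiums
= 64658 / 152454
= 0.4241


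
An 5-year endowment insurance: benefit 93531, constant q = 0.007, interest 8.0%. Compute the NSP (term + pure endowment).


Term component = 2580.5336
Pure endowment = 5_p_x * v^5 * benefit = 0.965487 * 0.680583 * 93531 = 61458.6537
NSP = 64039.1873


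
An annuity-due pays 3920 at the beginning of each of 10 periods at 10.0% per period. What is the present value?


PV_due = PMT * (1-(1+i)^(-n))/i * (1+i)
PV_immediate = 24086.7031
PV_due = 24086.7031 * 1.1
= 26495.3734


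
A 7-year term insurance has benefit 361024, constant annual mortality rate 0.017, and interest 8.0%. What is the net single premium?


NSP = benefit * sum_{k=0}^{n-1} k_p_x * q * v^(k+1)
With constant q=0.017, v=0.925926
Sum = 0.084562
NSP = 361024 * 0.084562
= 30529.0115


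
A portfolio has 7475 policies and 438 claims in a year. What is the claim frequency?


frequency = claims / policies
= 438 / 7475
= 0.0586


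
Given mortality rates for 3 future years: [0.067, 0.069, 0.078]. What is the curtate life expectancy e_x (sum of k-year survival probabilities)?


e_x = sum_{k=1}^{n} k_p_x
k_p_x values:
  1_p_x = 0.933
  2_p_x = 0.868623
  3_p_x = 0.80087
e_x = 2.6025


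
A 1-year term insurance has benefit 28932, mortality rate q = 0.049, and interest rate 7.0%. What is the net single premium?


NSP = benefit * q * v
v = 1/(1+i) = 0.934579
NSP = 28932 * 0.049 * 0.934579
= 1324.9234


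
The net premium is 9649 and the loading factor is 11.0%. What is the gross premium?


Gross = net * (1 + loading)
= 9649 * (1 + 0.11)
= 9649 * 1.11
= 10710.39


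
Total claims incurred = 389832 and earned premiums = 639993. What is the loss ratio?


Loss ratio = claims / premiums
= 389832 / 639993
= 0.6091


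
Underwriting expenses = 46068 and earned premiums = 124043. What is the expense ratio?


Expense ratio = expenses / premiums
= 46068 / 124043
= 0.3714


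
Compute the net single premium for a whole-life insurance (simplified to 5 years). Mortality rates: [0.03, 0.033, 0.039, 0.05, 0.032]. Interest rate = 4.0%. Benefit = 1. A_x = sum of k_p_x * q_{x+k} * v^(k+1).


v = 0.961538
Year 0: k_p_x=1.0, q=0.03, term=0.028846
Year 1: k_p_x=0.97, q=0.033, term=0.029595
Year 2: k_p_x=0.93799, q=0.039, term=0.032521
Year 3: k_p_x=0.901408, q=0.05, term=0.038526
Year 4: k_p_x=0.856338, q=0.032, term=0.022523
A_x = 0.152


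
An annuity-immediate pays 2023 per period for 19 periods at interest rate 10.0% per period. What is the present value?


PV = PMT * (1 - (1+i)^(-n)) / i
= 2023 * (1 - (1+0.1)^(-19)) / 0.1
= 2023 * (1 - 0.163508) / 0.1
= 2023 * 8.36492
= 16922.2333


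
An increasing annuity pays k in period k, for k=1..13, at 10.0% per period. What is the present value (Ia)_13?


(Ia)_n = sum_{k=1}^{n} k * v^k, v = 1/(1+i)
v = 0.909091
Sum computed term by term:
(Ia)_13 = 40.4805


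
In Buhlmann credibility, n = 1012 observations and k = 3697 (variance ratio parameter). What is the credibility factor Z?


Z = n / (n + k)
= 1012 / (1012 + 3697)
= 1012 / 4709
= 0.2149


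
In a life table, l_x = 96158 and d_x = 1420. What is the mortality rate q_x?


q_x = d_x / l_x
= 1420 / 96158
= 0.0148


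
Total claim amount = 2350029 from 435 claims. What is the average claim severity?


severity = total / number
= 2350029 / 435
= 5402.3655


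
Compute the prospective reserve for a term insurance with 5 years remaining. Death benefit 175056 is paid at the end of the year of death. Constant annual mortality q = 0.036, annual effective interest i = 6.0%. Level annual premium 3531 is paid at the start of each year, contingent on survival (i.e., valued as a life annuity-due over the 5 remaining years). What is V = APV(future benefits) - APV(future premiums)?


v = 1/(1+i) = 0.943396
APV(future benefits) per unit = sum_{k=0}^{4} k_p_x * q * v^(k+1) = 0.141715
APV(future benefits) = 175056 * 0.141715 = 24808.0332
Life annuity-due factor ä_{x:5} = sum_{k=0}^{4} k_p_x * v^k = 4.172715
APV(future premiums) = 3531 * 4.172715 = 14733.8558
V = 24808.0332 - 14733.8558
= 10074.1774


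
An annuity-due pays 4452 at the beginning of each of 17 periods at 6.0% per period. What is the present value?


PV_due = PMT * (1-(1+i)^(-n))/i * (1+i)
PV_immediate = 46644.7601
PV_due = 46644.7601 * 1.06
= 49443.4457


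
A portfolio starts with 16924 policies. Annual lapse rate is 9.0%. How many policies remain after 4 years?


remaining = initial * (1 - lapse)^years
= 16924 * (1 - 0.09)^4
= 16924 * 0.68575
= 11605.6264


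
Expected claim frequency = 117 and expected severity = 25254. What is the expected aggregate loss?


E[S] = E[N] * E[X]
= 117 * 25254
= 2.9547e+06


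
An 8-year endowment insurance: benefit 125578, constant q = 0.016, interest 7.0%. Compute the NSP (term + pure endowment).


Term component = 11411.7596
Pure endowment = 8_p_x * v^8 * benefit = 0.878943 * 0.582009 * 125578 = 64239.7923
NSP = 75651.5519


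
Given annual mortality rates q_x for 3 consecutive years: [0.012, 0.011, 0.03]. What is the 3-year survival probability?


p_k = 1 - q_k for each year
Survival = product of (1 - q_k)
= 0.988 * 0.989 * 0.97
= 0.9478


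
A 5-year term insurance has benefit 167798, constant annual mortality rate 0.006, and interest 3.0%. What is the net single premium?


NSP = benefit * sum_{k=0}^{n-1} k_p_x * q * v^(k+1)
With constant q=0.006, v=0.970874
Sum = 0.02716
NSP = 167798 * 0.02716
= 4557.416


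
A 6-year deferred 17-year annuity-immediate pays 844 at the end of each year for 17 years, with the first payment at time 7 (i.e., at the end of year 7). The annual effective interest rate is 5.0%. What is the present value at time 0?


PV at time 6 of the 17-year annuity-immediate:
a_n = 844 * (1-(1+0.05)^(-17))/0.05 = 9515.3119
Discount back 6 years to time 0:
PV = 9515.3119 * (1+0.05)^(-6)
= 9515.3119 * 0.746215
= 7100.4723


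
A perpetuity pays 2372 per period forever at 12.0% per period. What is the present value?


PV = PMT / i
= 2372 / 0.12
= 19766.6667


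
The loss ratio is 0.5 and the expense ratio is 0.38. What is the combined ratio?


Combined ratio = loss ratio + expense ratio
= 0.5 + 0.38
= 0.88


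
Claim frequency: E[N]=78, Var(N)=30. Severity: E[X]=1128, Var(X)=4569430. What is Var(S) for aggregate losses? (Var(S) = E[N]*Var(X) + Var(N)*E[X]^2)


Var(S) = E[N]*Var(X) + Var(N)*E[X]^2
= 78*4569430 + 30*1128^2
= 356415540 + 38171520
= 3.9459e+08


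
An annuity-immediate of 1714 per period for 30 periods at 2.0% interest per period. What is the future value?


FV = PMT * ((1+i)^n - 1) / i
= 1714 * ((1.02)^30 - 1) / 0.02
= 1714 * (1.811362 - 1) / 0.02
= 69533.6878


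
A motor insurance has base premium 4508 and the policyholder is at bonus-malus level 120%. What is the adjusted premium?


adjusted = base * BM_level / 100
= 4508 * 120 / 100
= 4508 * 1.2
= 5409.6


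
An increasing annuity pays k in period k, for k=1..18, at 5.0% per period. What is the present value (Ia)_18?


(Ia)_n = sum_{k=1}^{n} k * v^k, v = 1/(1+i)
v = 0.952381
Sum computed term by term:
(Ia)_18 = 95.8939


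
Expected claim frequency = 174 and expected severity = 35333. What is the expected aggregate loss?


E[S] = E[N] * E[X]
= 174 * 35333
= 6.1479e+06


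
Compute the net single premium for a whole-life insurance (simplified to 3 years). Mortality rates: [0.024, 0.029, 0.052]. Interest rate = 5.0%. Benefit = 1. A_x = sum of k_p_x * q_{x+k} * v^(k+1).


v = 0.952381
Year 0: k_p_x=1.0, q=0.024, term=0.022857
Year 1: k_p_x=0.976, q=0.029, term=0.025673
Year 2: k_p_x=0.947696, q=0.052, term=0.04257
A_x = 0.0911


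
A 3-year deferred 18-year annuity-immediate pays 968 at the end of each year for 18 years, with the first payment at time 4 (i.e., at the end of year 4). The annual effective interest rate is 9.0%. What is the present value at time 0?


PV at time 3 of the 18-year annuity-immediate:
a_n = 968 * (1-(1+0.09)^(-18))/0.09 = 8475.4451
Discount back 3 years to time 0:
PV = 8475.4451 * (1+0.09)^(-3)
= 8475.4451 * 0.772183
= 6544.5987


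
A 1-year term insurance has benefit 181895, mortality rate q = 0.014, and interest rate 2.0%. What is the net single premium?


NSP = benefit * q * v
v = 1/(1+i) = 0.980392
NSP = 181895 * 0.014 * 0.980392
= 2496.598


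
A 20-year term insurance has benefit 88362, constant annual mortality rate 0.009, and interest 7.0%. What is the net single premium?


NSP = benefit * sum_{k=0}^{n-1} k_p_x * q * v^(k+1)
With constant q=0.009, v=0.934579
Sum = 0.089354
NSP = 88362 * 0.089354
= 7895.4636


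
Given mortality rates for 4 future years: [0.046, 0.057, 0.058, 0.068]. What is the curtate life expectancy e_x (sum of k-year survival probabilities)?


e_x = sum_{k=1}^{n} k_p_x
k_p_x values:
  1_p_x = 0.954
  2_p_x = 0.899622
  3_p_x = 0.847444
  4_p_x = 0.789818
e_x = 3.4909


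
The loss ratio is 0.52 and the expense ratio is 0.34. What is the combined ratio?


Combined ratio = loss ratio + expense ratio
= 0.52 + 0.34
= 0.86


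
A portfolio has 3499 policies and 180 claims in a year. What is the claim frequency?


frequency = claims / policies
= 180 / 3499
= 0.0514


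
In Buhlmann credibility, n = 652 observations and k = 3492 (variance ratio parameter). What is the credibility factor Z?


Z = n / (n + k)
= 652 / (652 + 3492)
= 652 / 4144
= 0.1573


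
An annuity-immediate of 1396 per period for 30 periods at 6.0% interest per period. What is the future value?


FV = PMT * ((1+i)^n - 1) / i
= 1396 * ((1.06)^30 - 1) / 0.06
= 1396 * (5.743491 - 1) / 0.06
= 110365.228


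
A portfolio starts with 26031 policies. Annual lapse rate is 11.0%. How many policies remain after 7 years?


remaining = initial * (1 - lapse)^years
= 26031 * (1 - 0.11)^7
= 26031 * 0.442313
= 11513.8588


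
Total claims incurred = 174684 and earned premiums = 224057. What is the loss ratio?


Loss ratio = claims / premiums
= 174684 / 224057
= 0.7796


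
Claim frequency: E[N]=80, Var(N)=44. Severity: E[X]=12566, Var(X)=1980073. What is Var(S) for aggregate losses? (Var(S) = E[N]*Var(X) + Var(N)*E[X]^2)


Var(S) = E[N]*Var(X) + Var(N)*E[X]^2
= 80*1980073 + 44*12566^2
= 158405840 + 6947791664
= 7.1062e+09


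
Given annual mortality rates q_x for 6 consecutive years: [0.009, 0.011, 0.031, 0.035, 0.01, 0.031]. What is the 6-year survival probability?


p_k = 1 - q_k for each year
Survival = product of (1 - q_k)
= 0.991 * 0.989 * 0.969 * 0.965 * 0.99 * 0.969
= 0.8792


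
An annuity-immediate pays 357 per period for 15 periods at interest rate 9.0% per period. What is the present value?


PV = PMT * (1 - (1+i)^(-n)) / i
= 357 * (1 - (1+0.09)^(-15)) / 0.09
= 357 * (1 - 0.274538) / 0.09
= 357 * 8.060688
= 2877.6658


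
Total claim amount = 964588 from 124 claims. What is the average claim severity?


severity = total / number
= 964588 / 124
= 7778.9355


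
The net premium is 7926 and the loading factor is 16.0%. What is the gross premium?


Gross = net * (1 + loading)
= 7926 * (1 + 0.16)
= 7926 * 1.16
= 9194.16


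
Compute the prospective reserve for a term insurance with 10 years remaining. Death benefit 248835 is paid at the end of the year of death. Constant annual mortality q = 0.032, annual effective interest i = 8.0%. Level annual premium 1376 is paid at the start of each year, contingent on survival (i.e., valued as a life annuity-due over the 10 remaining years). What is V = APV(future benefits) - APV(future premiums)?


v = 1/(1+i) = 0.925926
APV(future benefits) per unit = sum_{k=0}^{9} k_p_x * q * v^(k+1) = 0.190116
APV(future benefits) = 248835 * 0.190116 = 47307.6316
Life annuity-due factor ä_{x:10} = sum_{k=0}^{9} k_p_x * v^k = 6.416431
APV(future premiums) = 1376 * 6.416431 = 8829.0088
V = 47307.6316 - 8829.0088
= 38478.6227


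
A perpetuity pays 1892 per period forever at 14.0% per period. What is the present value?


PV = PMT / i
= 1892 / 0.14
= 13514.2857


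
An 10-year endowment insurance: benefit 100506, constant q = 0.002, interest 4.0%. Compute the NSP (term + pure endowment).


Term component = 1616.836
Pure endowment = 10_p_x * v^10 * benefit = 0.980179 * 0.675564 * 100506 = 66552.444
NSP = 68169.28


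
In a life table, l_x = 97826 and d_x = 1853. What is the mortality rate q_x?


q_x = d_x / l_x
= 1853 / 97826
= 0.0189


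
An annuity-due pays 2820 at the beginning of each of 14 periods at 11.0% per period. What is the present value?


PV_due = PMT * (1-(1+i)^(-n))/i * (1+i)
PV_immediate = 19688.8599
PV_due = 19688.8599 * 1.11
= 21854.6345


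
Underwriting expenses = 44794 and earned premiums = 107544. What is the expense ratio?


Expense ratio = expenses / premiums
= 44794 / 107544
= 0.4165


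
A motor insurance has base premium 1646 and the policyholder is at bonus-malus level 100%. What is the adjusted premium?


adjusted = base * BM_level / 100
= 1646 * 100 / 100
= 1646 * 1.0
= 1646.0


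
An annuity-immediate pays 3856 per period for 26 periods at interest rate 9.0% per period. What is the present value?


PV = PMT * (1 - (1+i)^(-n)) / i
= 3856 * (1 - (1+0.09)^(-26)) / 0.09
= 3856 * (1 - 0.106393) / 0.09
= 3856 * 9.928972
= 38286.1165


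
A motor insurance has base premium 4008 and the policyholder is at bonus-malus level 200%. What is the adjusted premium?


adjusted = base * BM_level / 100
= 4008 * 200 / 100
= 4008 * 2.0
= 8016.0


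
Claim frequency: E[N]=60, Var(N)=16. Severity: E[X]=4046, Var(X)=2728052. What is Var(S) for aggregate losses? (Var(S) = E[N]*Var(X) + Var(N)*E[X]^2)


Var(S) = E[N]*Var(X) + Var(N)*E[X]^2
= 60*2728052 + 16*4046^2
= 163683120 + 261921856
= 4.2560e+08


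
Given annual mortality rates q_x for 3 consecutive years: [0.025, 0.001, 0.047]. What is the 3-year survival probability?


p_k = 1 - q_k for each year
Survival = product of (1 - q_k)
= 0.975 * 0.999 * 0.953
= 0.9282


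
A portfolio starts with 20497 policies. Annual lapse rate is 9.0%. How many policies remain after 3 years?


remaining = initial * (1 - lapse)^years
= 20497 * (1 - 0.09)^3
= 20497 * 0.753571
= 15445.9448


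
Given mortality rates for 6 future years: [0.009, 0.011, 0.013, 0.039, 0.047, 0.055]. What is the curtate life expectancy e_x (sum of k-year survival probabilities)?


e_x = sum_{k=1}^{n} k_p_x
k_p_x values:
  1_p_x = 0.991
  2_p_x = 0.980099
  3_p_x = 0.967358
  4_p_x = 0.929631
  5_p_x = 0.885938
  6_p_x = 0.837212
e_x = 5.5912


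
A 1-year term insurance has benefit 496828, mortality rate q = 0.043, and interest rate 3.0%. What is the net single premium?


NSP = benefit * q * v
v = 1/(1+i) = 0.970874
NSP = 496828 * 0.043 * 0.970874
= 20741.3631


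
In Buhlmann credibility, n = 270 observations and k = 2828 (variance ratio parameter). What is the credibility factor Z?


Z = n / (n + k)
= 270 / (270 + 2828)
= 270 / 3098
= 0.0872


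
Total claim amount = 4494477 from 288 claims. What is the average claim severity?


severity = total / number
= 4494477 / 288
= 15605.8229


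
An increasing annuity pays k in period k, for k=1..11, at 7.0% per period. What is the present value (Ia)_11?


(Ia)_n = sum_{k=1}^{n} k * v^k, v = 1/(1+i)
v = 0.934579
Sum computed term by term:
(Ia)_11 = 39.9652


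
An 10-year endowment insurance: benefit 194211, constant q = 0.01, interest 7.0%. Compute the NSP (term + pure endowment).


Term component = 13115.5061
Pure endowment = 10_p_x * v^10 * benefit = 0.904382 * 0.508349 * 194211 = 89286.9512
NSP = 102402.4573


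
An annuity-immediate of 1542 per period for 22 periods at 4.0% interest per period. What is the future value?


FV = PMT * ((1+i)^n - 1) / i
= 1542 * ((1.04)^22 - 1) / 0.04
= 1542 * (2.369919 - 1) / 0.04
= 52810.3694


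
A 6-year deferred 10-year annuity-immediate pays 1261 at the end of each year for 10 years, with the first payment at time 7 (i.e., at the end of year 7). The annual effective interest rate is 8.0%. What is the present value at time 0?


PV at time 6 of the 10-year annuity-immediate:
a_n = 1261 * (1-(1+0.08)^(-10))/0.08 = 8461.4126
Discount back 6 years to time 0:
PV = 8461.4126 * (1+0.08)^(-6)
= 8461.4126 * 0.63017
= 5332.1252
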